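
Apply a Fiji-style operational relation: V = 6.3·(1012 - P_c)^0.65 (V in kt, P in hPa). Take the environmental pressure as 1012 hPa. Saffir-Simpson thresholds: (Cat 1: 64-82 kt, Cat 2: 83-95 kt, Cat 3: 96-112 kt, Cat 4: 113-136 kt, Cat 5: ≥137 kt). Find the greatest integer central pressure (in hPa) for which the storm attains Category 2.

959 hPa

Category 2 begins at V = 83 kt.
Required ΔP = (83/6.3)^(1/0.65) = 13.175^1.538 ≈ 52.80 hPa.
P_c ≤ 1012 − 52.80 = 959.20, so the highest integer P_c is 959 hPa.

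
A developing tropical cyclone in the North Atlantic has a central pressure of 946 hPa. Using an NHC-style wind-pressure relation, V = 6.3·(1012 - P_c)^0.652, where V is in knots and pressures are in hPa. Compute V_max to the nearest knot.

97 kt

ΔP = 1012 − 946 = 66 hPa.
66^0.652 ≈ 15.358.
V ≈ 6.3 × 15.358 ≈ 96.8 kt.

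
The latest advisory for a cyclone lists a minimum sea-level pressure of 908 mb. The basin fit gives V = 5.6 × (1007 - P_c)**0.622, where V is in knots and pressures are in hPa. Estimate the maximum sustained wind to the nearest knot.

98 kt

ΔP = 1007 − 908 = 99 mb.
99^0.622 ≈ 17.430.
V ≈ 5.6 × 17.430 ≈ 97.6 kt.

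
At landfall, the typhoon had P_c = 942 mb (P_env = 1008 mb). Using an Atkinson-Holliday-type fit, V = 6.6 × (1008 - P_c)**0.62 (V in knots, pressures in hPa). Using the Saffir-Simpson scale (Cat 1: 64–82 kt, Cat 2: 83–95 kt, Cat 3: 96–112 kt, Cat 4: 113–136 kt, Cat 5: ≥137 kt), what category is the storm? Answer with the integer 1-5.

2

ΔP = 1008 − 942 = 66 mb.
V ≈ 6.6 × 66^0.62 = 6.6 × 13.43 ≈ 89 kt.
89 kt falls in the Category 2 band.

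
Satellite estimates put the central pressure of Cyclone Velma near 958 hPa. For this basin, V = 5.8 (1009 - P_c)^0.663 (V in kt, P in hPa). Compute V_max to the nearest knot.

ΔP = 1009 − 958 = 51 hPa.
51^0.663 ≈ 13.556.
V ≈ 5.8 × 13.556 ≈ 78.6 kt.

79 kt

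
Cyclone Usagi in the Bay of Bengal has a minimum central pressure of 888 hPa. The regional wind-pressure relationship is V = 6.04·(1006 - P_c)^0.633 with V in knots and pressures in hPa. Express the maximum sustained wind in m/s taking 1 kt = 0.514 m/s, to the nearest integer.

ΔP = 1006 − 888 = 118 hPa.
V ≈ 6.04 × 118^0.633 = 6.04 × 20.488 ≈ 123.748 kt.
123.748 × 0.514 ≈ 63.61 m/s → 64 m/s.

64 m/s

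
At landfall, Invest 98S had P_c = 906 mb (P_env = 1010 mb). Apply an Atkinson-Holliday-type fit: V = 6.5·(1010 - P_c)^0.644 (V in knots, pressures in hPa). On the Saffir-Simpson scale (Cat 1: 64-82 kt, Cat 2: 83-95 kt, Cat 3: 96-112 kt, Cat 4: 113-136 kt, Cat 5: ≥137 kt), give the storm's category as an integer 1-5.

ΔP = 1010 − 906 = 104 mb.
V ≈ 6.5 × 104^0.644 = 6.5 × 19.91 ≈ 129 kt.
129 kt falls in the Category 4 band.

4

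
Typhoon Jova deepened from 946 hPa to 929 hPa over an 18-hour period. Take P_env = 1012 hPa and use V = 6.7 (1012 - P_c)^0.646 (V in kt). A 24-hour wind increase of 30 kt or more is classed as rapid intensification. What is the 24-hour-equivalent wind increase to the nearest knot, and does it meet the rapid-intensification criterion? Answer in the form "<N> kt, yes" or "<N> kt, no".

V₁: ΔP = 66, V ≈ 6.7 × 66^0.646 ≈ 100.35 kt.
V₂: ΔP = 83, V ≈ 6.7 × 83^0.646 ≈ 116.36 kt.
ΔV over 18 h = 16.01 kt → 24 h equivalent = 16.01 × 24/18 ≈ 21.35 kt.
21 kt < 30 kt ⇒ not rapid intensification.

21 kt, no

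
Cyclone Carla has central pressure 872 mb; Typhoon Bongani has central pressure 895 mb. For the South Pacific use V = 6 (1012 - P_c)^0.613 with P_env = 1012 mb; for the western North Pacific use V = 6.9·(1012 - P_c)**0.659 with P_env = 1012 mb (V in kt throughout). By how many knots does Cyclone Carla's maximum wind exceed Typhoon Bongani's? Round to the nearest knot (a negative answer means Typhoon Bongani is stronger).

Cyclone Carla: ΔP = 140; V ≈ 6 × 140^0.613 ≈ 124.09 kt.
Typhoon Bongani: ΔP = 117; V ≈ 6.9 × 117^0.659 ≈ 159.14 kt.
Difference ≈ 124.09 − 159.14 = -35.05 → -35 kt.

-35 kt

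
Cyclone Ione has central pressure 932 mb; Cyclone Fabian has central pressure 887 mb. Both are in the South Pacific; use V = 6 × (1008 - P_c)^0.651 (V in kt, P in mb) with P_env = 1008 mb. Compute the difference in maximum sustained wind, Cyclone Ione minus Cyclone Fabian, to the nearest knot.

-36 kt

Cyclone Ione: ΔP = 76; V ≈ 6 × 76^0.651 ≈ 100.59 kt.
Cyclone Fabian: ΔP = 121; V ≈ 6 × 121^0.651 ≈ 136.16 kt.
Difference ≈ 100.59 − 136.16 = -35.57 → -36 kt.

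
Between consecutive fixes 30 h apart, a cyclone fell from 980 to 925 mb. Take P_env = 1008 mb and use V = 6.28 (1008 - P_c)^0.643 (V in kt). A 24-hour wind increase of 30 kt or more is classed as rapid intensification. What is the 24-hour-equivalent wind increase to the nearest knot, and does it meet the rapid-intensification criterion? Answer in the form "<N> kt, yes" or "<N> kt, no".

V₁: ΔP = 28, V ≈ 6.28 × 28^0.643 ≈ 53.52 kt.
V₂: ΔP = 83, V ≈ 6.28 × 83^0.643 ≈ 107.63 kt.
ΔV over 30 h = 54.11 kt → 24 h equivalent = 54.11 × 24/30 ≈ 43.29 kt.
43 kt ≥ 30 kt ⇒ rapid intensification.

43 kt, yes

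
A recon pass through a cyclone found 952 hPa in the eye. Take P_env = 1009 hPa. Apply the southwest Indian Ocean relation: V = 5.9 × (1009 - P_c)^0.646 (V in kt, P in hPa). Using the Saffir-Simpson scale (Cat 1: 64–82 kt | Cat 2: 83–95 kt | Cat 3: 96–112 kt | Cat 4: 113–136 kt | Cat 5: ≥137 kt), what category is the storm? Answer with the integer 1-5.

ΔP = 1009 − 952 = 57 hPa.
V ≈ 5.9 × 57^0.646 = 5.9 × 13.62 ≈ 80 kt.
80 kt falls in the Category 1 band.

1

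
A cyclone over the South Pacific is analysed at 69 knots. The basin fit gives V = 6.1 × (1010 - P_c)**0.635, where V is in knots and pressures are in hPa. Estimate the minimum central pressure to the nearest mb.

964 mb

ΔP = (V / 6.1)^(1/0.635) = (69/6.1)^1.575.
69/6.1 = 11.311; 11.311^1.575 ≈ 45.61 mb.
P_c = 1010 − 45.61 = 964.39 ≈ 964 mb.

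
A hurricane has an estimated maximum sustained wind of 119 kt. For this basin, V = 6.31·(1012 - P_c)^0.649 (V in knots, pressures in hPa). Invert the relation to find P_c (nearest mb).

ΔP = (V / 6.31)^(1/0.649) = (119/6.31)^1.541.
119/6.31 = 18.859; 18.859^1.541 ≈ 92.33 mb.
P_c = 1012 − 92.33 = 919.67 ≈ 920 mb.

920 mb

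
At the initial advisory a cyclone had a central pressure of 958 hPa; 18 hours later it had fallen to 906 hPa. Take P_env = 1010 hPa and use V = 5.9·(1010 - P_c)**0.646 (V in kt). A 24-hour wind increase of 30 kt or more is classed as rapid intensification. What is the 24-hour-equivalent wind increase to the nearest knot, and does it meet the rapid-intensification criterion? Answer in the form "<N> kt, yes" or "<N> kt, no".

57 kt, yes

V₁: ΔP = 52, V ≈ 5.9 × 52^0.646 ≈ 75.75 kt.
V₂: ΔP = 104, V ≈ 5.9 × 104^0.646 ≈ 118.54 kt.
ΔV over 18 h = 42.79 kt → 24 h equivalent = 42.79 × 24/18 ≈ 57.05 kt.
57 kt ≥ 30 kt ⇒ rapid intensification.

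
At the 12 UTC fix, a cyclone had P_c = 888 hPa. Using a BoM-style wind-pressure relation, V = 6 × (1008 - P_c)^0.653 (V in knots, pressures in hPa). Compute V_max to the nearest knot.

ΔP = 1008 − 888 = 120 hPa.
120^0.653 ≈ 22.788.
V ≈ 6 × 22.788 ≈ 136.7 kt.

137 kt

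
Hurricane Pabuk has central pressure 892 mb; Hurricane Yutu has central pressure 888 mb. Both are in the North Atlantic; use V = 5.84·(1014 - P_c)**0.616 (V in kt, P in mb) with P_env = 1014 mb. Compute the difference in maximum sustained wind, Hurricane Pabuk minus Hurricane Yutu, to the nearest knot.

Hurricane Pabuk: ΔP = 122; V ≈ 5.84 × 122^0.616 ≈ 112.62 kt.
Hurricane Yutu: ΔP = 126; V ≈ 5.84 × 126^0.616 ≈ 114.88 kt.
Difference ≈ 112.62 − 114.88 = -2.26 → -2 kt.

-2 kt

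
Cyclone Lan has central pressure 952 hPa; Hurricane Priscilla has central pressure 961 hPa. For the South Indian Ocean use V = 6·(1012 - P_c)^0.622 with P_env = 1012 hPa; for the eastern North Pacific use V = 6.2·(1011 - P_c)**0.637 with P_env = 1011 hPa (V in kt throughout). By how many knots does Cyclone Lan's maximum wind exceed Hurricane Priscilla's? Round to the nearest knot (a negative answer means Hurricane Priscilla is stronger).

2 kt

Cyclone Lan: ΔP = 60; V ≈ 6 × 60^0.622 ≈ 76.59 kt.
Hurricane Priscilla: ΔP = 50; V ≈ 6.2 × 50^0.637 ≈ 74.93 kt.
Difference ≈ 76.59 − 74.93 = 1.66 → 2 kt.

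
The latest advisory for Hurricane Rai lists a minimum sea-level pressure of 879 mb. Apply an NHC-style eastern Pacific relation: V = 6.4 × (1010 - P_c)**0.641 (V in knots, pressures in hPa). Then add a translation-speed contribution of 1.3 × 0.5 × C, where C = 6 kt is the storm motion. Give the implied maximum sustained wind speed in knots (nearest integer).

150 kt

ΔP = 1010 − 879 = 131 mb.
131^0.641 ≈ 22.760.
V ≈ 6.4 × 22.760 ≈ 145.7 kt.
Translation term: 1.3 × 0.5 × 6 = 3.9 kt.
Corrected V ≈ 149.6 kt → 150 kt.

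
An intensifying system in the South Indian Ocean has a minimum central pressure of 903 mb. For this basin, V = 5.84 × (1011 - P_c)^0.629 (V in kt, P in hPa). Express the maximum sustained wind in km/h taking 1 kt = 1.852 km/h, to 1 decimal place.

205.6 km/h

ΔP = 1011 − 903 = 108 mb.
V ≈ 5.84 × 108^0.629 = 5.84 × 19.012 ≈ 111.029 kt.
111.029 × 1.852 ≈ 205.63 km/h → 205.6 km/h.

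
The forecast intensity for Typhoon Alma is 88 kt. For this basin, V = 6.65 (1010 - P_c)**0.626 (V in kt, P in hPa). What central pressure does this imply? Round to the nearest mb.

ΔP = (V / 6.65)^(1/0.626) = (88/6.65)^1.597.
88/6.65 = 13.233; 13.233^1.597 ≈ 61.91 mb.
P_c = 1010 − 61.91 = 948.09 ≈ 948 mb.

948 mb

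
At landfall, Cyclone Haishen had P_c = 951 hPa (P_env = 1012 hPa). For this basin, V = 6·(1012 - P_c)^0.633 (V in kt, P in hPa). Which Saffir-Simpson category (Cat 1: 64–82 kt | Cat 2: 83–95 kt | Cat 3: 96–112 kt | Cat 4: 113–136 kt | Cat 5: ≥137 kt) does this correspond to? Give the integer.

1

ΔP = 1012 − 951 = 61 hPa.
V ≈ 6 × 61^0.633 = 6 × 13.49 ≈ 81 kt.
81 kt falls in the Category 1 band.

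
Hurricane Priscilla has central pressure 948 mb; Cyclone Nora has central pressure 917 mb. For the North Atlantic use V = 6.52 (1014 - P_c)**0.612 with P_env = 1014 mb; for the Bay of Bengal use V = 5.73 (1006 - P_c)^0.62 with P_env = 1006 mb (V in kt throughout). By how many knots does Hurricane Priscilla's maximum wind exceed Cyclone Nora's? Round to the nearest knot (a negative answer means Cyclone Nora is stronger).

-8 kt

Hurricane Priscilla: ΔP = 66; V ≈ 6.52 × 66^0.612 ≈ 84.69 kt.
Cyclone Nora: ΔP = 89; V ≈ 5.73 × 89^0.62 ≈ 92.64 kt.
Difference ≈ 84.69 − 92.64 = -7.95 → -8 kt.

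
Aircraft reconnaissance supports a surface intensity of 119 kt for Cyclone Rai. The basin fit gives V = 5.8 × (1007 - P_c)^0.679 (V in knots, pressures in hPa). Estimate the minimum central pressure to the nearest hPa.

921 hPa

ΔP = (V / 5.8)^(1/0.679) = (119/5.8)^1.473.
119/5.8 = 20.517; 20.517^1.473 ≈ 85.59 hPa.
P_c = 1007 − 85.59 = 921.41 ≈ 921 hPa.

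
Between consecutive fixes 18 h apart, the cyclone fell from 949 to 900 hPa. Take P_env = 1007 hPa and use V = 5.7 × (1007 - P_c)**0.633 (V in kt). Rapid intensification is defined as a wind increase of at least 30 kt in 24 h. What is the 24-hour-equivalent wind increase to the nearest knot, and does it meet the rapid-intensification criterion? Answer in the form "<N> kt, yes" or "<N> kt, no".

47 kt, yes

V₁: ΔP = 58, V ≈ 5.7 × 58^0.633 ≈ 74.49 kt.
V₂: ΔP = 107, V ≈ 5.7 × 107^0.633 ≈ 109.77 kt.
ΔV over 18 h = 35.28 kt → 24 h equivalent = 35.28 × 24/18 ≈ 47.04 kt.
47 kt ≥ 30 kt ⇒ rapid intensification.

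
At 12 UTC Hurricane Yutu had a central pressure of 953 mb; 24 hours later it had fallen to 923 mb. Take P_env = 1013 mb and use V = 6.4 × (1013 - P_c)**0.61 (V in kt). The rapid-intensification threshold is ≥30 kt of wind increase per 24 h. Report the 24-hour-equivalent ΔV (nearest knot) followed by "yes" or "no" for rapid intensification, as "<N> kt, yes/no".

22 kt, no

V₁: ΔP = 60, V ≈ 6.4 × 60^0.61 ≈ 77.78 kt.
V₂: ΔP = 90, V ≈ 6.4 × 90^0.61 ≈ 99.60 kt.
ΔV over 24 h = 21.82 kt → 24 h equivalent = 21.82 × 24/24 ≈ 21.82 kt.
22 kt < 30 kt ⇒ not rapid intensification.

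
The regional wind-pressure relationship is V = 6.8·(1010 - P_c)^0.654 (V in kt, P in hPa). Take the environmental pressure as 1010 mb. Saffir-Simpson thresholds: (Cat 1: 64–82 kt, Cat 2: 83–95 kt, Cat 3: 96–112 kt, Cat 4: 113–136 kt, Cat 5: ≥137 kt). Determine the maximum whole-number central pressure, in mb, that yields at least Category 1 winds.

Category 1 begins at V = 64 kt.
Required ΔP = (64/6.8)^(1/0.654) = 9.412^1.529 ≈ 30.82 mb.
P_c ≤ 1010 − 30.82 = 979.18, so the highest integer P_c is 979 mb.

979 mb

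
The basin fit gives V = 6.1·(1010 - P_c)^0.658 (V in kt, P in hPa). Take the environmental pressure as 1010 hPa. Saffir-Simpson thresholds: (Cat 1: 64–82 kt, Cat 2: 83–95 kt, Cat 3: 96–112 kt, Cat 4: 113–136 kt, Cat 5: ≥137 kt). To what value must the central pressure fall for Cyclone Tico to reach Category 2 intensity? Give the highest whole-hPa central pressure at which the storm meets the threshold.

Category 2 begins at V = 83 kt.
Required ΔP = (83/6.1)^(1/0.658) = 13.607^1.520 ≈ 52.85 hPa.
P_c ≤ 1010 − 52.85 = 957.15, so the highest integer P_c is 957 hPa.

957 hPa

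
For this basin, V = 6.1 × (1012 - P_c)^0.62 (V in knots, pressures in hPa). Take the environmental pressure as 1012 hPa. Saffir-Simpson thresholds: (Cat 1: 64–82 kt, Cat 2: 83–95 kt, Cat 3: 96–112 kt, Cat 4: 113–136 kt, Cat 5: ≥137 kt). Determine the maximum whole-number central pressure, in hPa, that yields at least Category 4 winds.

901 hPa

Category 4 begins at V = 113 kt.
Required ΔP = (113/6.1)^(1/0.62) = 18.525^1.613 ≈ 110.86 hPa.
P_c ≤ 1012 − 110.86 = 901.14, so the highest integer P_c is 901 hPa.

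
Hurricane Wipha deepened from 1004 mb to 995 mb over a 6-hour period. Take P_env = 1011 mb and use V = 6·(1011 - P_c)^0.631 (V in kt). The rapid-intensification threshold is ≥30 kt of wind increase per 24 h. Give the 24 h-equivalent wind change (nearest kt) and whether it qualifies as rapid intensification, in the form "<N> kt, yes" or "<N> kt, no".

V₁: ΔP = 7, V ≈ 6 × 7^0.631 ≈ 20.48 kt.
V₂: ΔP = 16, V ≈ 6 × 16^0.631 ≈ 34.51 kt.
ΔV over 6 h = 14.03 kt → 24 h equivalent = 14.03 × 24/6 ≈ 56.12 kt.
56 kt ≥ 30 kt ⇒ rapid intensification.

56 kt, yes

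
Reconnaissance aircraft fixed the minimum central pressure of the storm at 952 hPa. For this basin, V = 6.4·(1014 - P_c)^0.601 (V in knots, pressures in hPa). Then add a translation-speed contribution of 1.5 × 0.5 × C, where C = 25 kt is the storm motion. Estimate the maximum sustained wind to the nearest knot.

ΔP = 1014 − 952 = 62 hPa.
62^0.601 ≈ 11.946.
V ≈ 6.4 × 11.946 ≈ 76.5 kt.
Translation term: 1.5 × 0.5 × 25 = 18.75 kt.
Corrected V ≈ 95.25 kt → 95 kt.

95 kt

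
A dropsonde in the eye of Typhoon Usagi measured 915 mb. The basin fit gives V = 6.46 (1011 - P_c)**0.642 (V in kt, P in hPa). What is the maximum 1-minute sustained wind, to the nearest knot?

121 kt

ΔP = 1011 − 915 = 96 mb.
96^0.642 ≈ 18.733.
V ≈ 6.46 × 18.733 ≈ 121.0 kt.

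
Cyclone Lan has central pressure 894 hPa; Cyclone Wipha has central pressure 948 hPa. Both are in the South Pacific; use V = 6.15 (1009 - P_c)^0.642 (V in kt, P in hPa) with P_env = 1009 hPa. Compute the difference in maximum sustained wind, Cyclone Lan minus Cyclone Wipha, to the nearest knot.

43 kt

Cyclone Lan: ΔP = 115; V ≈ 6.15 × 115^0.642 ≈ 129.37 kt.
Cyclone Wipha: ΔP = 61; V ≈ 6.15 × 61^0.642 ≈ 86.11 kt.
Difference ≈ 129.37 − 86.11 = 43.26 → 43 kt.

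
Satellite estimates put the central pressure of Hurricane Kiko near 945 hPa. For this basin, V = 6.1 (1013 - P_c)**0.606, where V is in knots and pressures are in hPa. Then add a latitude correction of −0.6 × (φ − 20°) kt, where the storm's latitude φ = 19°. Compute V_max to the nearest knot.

ΔP = 1013 − 945 = 68 hPa.
68^0.606 ≈ 12.897.
V ≈ 6.1 × 12.897 ≈ 78.7 kt.
Latitude correction: −0.6 × (19 − 20) = 0.6 kt.
Corrected V ≈ 79.3 kt → 79 kt.

79 kt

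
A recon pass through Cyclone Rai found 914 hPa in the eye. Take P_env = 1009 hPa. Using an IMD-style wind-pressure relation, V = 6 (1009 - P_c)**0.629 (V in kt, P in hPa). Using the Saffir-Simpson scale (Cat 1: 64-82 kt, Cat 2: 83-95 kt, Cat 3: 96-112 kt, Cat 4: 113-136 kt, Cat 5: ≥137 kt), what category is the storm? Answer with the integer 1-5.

3

ΔP = 1009 − 914 = 95 hPa.
V ≈ 6 × 95^0.629 = 6 × 17.54 ≈ 105 kt.
105 kt falls in the Category 3 band.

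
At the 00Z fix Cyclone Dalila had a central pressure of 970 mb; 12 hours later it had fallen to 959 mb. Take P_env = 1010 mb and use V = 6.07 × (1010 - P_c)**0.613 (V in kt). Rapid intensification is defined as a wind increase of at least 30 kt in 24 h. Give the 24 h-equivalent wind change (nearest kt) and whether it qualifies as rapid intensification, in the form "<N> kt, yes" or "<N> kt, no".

19 kt, no

V₁: ΔP = 40, V ≈ 6.07 × 40^0.613 ≈ 58.24 kt.
V₂: ΔP = 51, V ≈ 6.07 × 51^0.613 ≈ 67.60 kt.
ΔV over 12 h = 9.36 kt → 24 h equivalent = 9.36 × 24/12 ≈ 18.72 kt.
19 kt < 30 kt ⇒ not rapid intensification.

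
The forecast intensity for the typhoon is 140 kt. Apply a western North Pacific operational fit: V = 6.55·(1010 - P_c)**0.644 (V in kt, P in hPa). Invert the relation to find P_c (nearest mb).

ΔP = (V / 6.55)^(1/0.644) = (140/6.55)^1.553.
140/6.55 = 21.374; 21.374^1.553 ≈ 116.16 mb.
P_c = 1010 − 116.16 = 893.84 ≈ 894 mb.

894 mb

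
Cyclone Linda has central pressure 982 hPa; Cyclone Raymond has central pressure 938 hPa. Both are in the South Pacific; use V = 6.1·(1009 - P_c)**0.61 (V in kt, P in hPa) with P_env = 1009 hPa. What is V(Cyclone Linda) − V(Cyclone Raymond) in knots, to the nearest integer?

Cyclone Linda: ΔP = 27; V ≈ 6.1 × 27^0.61 ≈ 45.55 kt.
Cyclone Raymond: ΔP = 71; V ≈ 6.1 × 71^0.61 ≈ 82.15 kt.
Difference ≈ 45.55 − 82.15 = -36.60 → -37 kt.

-37 kt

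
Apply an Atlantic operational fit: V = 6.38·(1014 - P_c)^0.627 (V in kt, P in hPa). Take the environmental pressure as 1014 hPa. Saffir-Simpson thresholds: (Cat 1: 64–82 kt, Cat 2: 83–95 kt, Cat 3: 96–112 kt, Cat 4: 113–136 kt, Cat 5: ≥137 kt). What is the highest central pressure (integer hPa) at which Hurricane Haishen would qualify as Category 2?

Category 2 begins at V = 83 kt.
Required ΔP = (83/6.38)^(1/0.627) = 13.009^1.595 ≈ 59.86 hPa.
P_c ≤ 1014 − 59.86 = 954.14, so the highest integer P_c is 954 hPa.

954 hPa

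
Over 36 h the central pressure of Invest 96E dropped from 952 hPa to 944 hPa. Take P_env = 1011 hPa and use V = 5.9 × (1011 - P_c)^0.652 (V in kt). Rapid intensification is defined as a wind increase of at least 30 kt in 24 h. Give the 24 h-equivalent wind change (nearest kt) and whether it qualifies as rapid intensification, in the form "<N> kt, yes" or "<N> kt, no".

V₁: ΔP = 59, V ≈ 5.9 × 59^0.652 ≈ 84.23 kt.
V₂: ΔP = 67, V ≈ 5.9 × 67^0.652 ≈ 91.51 kt.
ΔV over 36 h = 7.28 kt → 24 h equivalent = 7.28 × 24/36 ≈ 4.85 kt.
5 kt < 30 kt ⇒ not rapid intensification.

5 kt, no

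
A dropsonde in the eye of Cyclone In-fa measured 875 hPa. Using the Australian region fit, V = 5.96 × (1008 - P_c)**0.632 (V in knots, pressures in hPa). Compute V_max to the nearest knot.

ΔP = 1008 − 875 = 133 hPa.
133^0.632 ≈ 21.992.
V ≈ 5.96 × 21.992 ≈ 131.1 kt.

131 kt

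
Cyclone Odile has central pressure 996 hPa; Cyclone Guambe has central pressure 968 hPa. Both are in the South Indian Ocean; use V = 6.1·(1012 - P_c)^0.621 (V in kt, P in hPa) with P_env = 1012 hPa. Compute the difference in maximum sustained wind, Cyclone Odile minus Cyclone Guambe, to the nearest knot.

-30 kt

Cyclone Odile: ΔP = 16; V ≈ 6.1 × 16^0.621 ≈ 34.13 kt.
Cyclone Guambe: ΔP = 44; V ≈ 6.1 × 44^0.621 ≈ 63.96 kt.
Difference ≈ 34.13 − 63.96 = -29.83 → -30 kt.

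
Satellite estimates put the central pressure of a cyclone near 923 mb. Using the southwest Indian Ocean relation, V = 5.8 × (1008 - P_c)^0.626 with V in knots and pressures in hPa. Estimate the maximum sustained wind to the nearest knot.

94 kt

ΔP = 1008 − 923 = 85 mb.
85^0.626 ≈ 16.137.
V ≈ 5.8 × 16.137 ≈ 93.6 kt.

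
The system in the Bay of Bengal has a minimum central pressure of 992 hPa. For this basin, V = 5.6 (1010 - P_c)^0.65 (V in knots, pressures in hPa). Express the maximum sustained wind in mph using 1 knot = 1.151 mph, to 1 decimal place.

42.2 mph

ΔP = 1010 − 992 = 18 hPa.
V ≈ 5.6 × 18^0.65 = 5.6 × 6.545 ≈ 36.653 kt.
36.653 × 1.151 ≈ 42.19 mph → 42.2 mph.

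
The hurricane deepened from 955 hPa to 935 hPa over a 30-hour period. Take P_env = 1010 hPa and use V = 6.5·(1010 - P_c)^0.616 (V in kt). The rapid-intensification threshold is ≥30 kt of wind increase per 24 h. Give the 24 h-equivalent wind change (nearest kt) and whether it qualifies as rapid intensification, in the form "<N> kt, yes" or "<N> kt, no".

V₁: ΔP = 55, V ≈ 6.5 × 55^0.616 ≈ 76.73 kt.
V₂: ΔP = 75, V ≈ 6.5 × 75^0.616 ≈ 92.89 kt.
ΔV over 30 h = 16.16 kt → 24 h equivalent = 16.16 × 24/30 ≈ 12.93 kt.
13 kt < 30 kt ⇒ not rapid intensification.

13 kt, no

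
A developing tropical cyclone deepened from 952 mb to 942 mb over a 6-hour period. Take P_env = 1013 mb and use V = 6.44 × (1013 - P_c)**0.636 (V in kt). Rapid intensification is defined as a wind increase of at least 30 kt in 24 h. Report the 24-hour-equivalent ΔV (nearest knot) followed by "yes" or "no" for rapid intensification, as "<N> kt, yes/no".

V₁: ΔP = 61, V ≈ 6.44 × 61^0.636 ≈ 87.97 kt.
V₂: ΔP = 71, V ≈ 6.44 × 71^0.636 ≈ 96.89 kt.
ΔV over 6 h = 8.92 kt → 24 h equivalent = 8.92 × 24/6 ≈ 35.68 kt.
36 kt ≥ 30 kt ⇒ rapid intensification.

36 kt, yes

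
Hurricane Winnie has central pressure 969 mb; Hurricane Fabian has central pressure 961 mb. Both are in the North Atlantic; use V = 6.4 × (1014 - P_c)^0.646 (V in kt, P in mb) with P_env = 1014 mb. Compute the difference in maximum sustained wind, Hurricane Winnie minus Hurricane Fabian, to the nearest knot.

Hurricane Winnie: ΔP = 45; V ≈ 6.4 × 45^0.646 ≈ 74.84 kt.
Hurricane Fabian: ΔP = 53; V ≈ 6.4 × 53^0.646 ≈ 83.19 kt.
Difference ≈ 74.84 − 83.19 = -8.35 → -8 kt.

-8 kt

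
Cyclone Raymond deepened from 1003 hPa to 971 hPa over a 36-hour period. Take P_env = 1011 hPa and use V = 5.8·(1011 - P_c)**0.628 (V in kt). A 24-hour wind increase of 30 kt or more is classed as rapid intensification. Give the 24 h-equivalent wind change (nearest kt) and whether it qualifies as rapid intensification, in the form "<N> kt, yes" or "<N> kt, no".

V₁: ΔP = 8, V ≈ 5.8 × 8^0.628 ≈ 21.41 kt.
V₂: ΔP = 40, V ≈ 5.8 × 40^0.628 ≈ 58.82 kt.
ΔV over 36 h = 37.41 kt → 24 h equivalent = 37.41 × 24/36 ≈ 24.94 kt.
25 kt < 30 kt ⇒ not rapid intensification.

25 kt, no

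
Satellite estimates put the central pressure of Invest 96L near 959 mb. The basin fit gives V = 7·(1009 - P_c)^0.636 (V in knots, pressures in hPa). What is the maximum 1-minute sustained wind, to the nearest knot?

84 kt

ΔP = 1009 − 959 = 50 mb.
50^0.636 ≈ 12.038.
V ≈ 7 × 12.038 ≈ 84.3 kt.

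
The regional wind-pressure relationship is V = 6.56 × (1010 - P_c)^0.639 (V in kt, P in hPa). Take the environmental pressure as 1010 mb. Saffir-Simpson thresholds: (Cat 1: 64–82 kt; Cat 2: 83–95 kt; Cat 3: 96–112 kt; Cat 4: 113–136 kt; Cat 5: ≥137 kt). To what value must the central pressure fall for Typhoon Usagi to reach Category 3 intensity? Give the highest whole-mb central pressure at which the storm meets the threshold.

943 mb

Category 3 begins at V = 96 kt.
Required ΔP = (96/6.56)^(1/0.639) = 14.634^1.565 ≈ 66.64 mb.
P_c ≤ 1010 − 66.64 = 943.36, so the highest integer P_c is 943 mb.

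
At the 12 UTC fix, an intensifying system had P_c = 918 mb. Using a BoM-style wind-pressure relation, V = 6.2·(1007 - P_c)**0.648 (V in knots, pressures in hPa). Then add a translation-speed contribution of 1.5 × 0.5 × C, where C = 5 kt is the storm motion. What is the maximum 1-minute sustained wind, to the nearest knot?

117 kt

ΔP = 1007 − 918 = 89 mb.
89^0.648 ≈ 18.332.
V ≈ 6.2 × 18.332 ≈ 113.7 kt.
Translation term: 1.5 × 0.5 × 5 = 3.75 kt.
Corrected V ≈ 117.45 kt → 117 kt.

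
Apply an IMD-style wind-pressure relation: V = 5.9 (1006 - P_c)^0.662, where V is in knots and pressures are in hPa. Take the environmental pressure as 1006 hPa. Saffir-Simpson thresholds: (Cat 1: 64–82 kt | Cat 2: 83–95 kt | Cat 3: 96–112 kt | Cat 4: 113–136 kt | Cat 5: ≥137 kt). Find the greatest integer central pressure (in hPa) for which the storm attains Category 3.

Category 3 begins at V = 96 kt.
Required ΔP = (96/5.9)^(1/0.662) = 16.271^1.511 ≈ 67.60 hPa.
P_c ≤ 1006 − 67.60 = 938.40, so the highest integer P_c is 938 hPa.

938 hPa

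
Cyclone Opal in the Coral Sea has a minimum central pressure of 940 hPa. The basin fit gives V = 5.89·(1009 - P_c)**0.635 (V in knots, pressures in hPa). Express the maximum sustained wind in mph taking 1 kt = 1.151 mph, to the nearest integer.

ΔP = 1009 − 940 = 69 hPa.
V ≈ 5.89 × 69^0.635 = 5.89 × 14.712 ≈ 86.653 kt.
86.653 × 1.151 ≈ 99.74 mph → 100 mph.

100 mph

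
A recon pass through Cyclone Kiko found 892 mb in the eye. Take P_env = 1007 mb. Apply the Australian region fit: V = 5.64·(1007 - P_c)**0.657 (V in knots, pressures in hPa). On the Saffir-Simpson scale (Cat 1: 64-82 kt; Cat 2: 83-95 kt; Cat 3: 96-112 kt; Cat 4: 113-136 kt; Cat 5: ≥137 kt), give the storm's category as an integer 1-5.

ΔP = 1007 − 892 = 115 mb.
V ≈ 5.64 × 115^0.657 = 5.64 × 22.59 ≈ 127 kt.
127 kt falls in the Category 4 band.

4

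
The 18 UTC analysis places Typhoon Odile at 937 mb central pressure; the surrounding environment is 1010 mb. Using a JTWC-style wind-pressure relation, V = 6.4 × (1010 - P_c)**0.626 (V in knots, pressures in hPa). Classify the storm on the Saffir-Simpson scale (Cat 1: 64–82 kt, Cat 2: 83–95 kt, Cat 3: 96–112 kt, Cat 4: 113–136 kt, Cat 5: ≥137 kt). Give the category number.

ΔP = 1010 − 937 = 73 mb.
V ≈ 6.4 × 73^0.626 = 6.4 × 14.67 ≈ 94 kt.
94 kt falls in the Category 2 band.

2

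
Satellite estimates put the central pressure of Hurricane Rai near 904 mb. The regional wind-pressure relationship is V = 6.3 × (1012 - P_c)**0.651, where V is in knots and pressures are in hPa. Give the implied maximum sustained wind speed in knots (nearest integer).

133 kt

ΔP = 1012 − 904 = 108 mb.
108^0.651 ≈ 21.075.
V ≈ 6.3 × 21.075 ≈ 132.8 kt.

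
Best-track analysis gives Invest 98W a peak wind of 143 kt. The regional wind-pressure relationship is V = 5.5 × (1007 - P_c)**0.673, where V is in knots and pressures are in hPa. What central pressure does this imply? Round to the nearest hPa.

880 hPa

ΔP = (V / 5.5)^(1/0.673) = (143/5.5)^1.486.
143/5.5 = 26.000; 26.000^1.486 ≈ 126.62 hPa.
P_c = 1007 − 126.62 = 880.38 ≈ 880 hPa.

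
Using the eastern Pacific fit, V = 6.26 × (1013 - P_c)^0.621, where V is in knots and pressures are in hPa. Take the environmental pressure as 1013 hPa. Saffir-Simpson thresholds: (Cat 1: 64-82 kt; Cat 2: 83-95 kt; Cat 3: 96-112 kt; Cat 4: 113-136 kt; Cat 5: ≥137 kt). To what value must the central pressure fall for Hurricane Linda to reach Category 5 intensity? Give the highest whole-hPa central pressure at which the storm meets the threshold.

869 hPa

Category 5 begins at V = 137 kt.
Required ΔP = (137/6.26)^(1/0.621) = 21.885^1.610 ≈ 143.89 hPa.
P_c ≤ 1013 − 143.89 = 869.11, so the highest integer P_c is 869 hPa.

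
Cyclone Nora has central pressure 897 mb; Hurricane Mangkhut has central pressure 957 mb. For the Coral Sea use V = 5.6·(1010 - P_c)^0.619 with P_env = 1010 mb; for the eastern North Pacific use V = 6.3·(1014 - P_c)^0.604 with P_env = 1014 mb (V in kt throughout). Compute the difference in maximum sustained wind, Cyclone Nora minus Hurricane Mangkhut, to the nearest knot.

Cyclone Nora: ΔP = 113; V ≈ 5.6 × 113^0.619 ≈ 104.48 kt.
Hurricane Mangkhut: ΔP = 57; V ≈ 6.3 × 57^0.604 ≈ 72.43 kt.
Difference ≈ 104.48 − 72.43 = 32.05 → 32 kt.

32 kt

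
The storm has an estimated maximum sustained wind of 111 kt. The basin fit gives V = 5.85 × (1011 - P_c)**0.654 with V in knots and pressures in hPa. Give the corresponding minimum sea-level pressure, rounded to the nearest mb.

ΔP = (V / 5.85)^(1/0.654) = (111/5.85)^1.529.
111/5.85 = 18.974; 18.974^1.529 ≈ 90.03 mb.
P_c = 1011 − 90.03 = 920.97 ≈ 921 mb.

921 mb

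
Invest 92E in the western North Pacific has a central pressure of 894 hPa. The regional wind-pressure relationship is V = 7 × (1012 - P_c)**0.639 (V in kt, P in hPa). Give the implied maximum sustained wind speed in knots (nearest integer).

ΔP = 1012 − 894 = 118 hPa.
118^0.639 ≈ 21.083.
V ≈ 7 × 21.083 ≈ 147.6 kt.

148 kt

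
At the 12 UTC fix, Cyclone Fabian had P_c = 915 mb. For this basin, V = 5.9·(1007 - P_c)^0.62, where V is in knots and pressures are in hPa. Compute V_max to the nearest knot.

ΔP = 1007 − 915 = 92 mb.
92^0.62 ≈ 16.502.
V ≈ 5.9 × 16.502 ≈ 97.4 kt.

97 kt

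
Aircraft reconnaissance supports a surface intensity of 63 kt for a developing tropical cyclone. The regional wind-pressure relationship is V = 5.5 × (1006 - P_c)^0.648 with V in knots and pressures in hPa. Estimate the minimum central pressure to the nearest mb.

ΔP = (V / 5.5)^(1/0.648) = (63/5.5)^1.543.
63/5.5 = 11.455; 11.455^1.543 ≈ 43.07 mb.
P_c = 1006 − 43.07 = 962.93 ≈ 963 mb.

963 mb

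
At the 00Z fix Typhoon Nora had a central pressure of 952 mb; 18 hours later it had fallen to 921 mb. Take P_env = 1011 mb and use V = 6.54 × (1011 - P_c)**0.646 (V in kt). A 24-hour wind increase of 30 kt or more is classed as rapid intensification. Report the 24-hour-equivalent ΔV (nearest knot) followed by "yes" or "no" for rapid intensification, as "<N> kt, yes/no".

V₁: ΔP = 59, V ≈ 6.54 × 59^0.646 ≈ 91.11 kt.
V₂: ΔP = 90, V ≈ 6.54 × 90^0.646 ≈ 119.68 kt.
ΔV over 18 h = 28.57 kt → 24 h equivalent = 28.57 × 24/18 ≈ 38.09 kt.
38 kt ≥ 30 kt ⇒ rapid intensification.

38 kt, yes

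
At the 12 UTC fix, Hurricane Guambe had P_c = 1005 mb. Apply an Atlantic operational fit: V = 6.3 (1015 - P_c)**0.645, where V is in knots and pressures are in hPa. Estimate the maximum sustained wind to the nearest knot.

ΔP = 1015 − 1005 = 10 mb.
10^0.645 ≈ 4.416.
V ≈ 6.3 × 4.416 ≈ 27.8 kt.

28 kt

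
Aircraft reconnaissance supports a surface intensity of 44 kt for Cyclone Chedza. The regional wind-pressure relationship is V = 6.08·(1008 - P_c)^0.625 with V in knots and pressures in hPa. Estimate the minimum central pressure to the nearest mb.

984 mb

ΔP = (V / 6.08)^(1/0.625) = (44/6.08)^1.600.
44/6.08 = 7.237; 7.237^1.600 ≈ 23.73 mb.
P_c = 1008 − 23.73 = 984.27 ≈ 984 mb.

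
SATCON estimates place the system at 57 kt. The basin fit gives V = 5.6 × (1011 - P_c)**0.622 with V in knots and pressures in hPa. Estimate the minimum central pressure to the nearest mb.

ΔP = (V / 5.6)^(1/0.622) = (57/5.6)^1.608.
57/5.6 = 10.179; 10.179^1.608 ≈ 41.69 mb.
P_c = 1011 − 41.69 = 969.31 ≈ 969 mb.

969 mb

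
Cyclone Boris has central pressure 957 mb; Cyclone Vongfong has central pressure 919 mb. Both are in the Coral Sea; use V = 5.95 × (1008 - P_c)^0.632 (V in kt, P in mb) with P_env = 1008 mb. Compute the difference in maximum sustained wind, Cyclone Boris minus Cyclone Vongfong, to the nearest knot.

-30 kt

Cyclone Boris: ΔP = 51; V ≈ 5.95 × 51^0.632 ≈ 71.40 kt.
Cyclone Vongfong: ΔP = 89; V ≈ 5.95 × 89^0.632 ≈ 101.52 kt.
Difference ≈ 71.40 − 101.52 = -30.12 → -30 kt.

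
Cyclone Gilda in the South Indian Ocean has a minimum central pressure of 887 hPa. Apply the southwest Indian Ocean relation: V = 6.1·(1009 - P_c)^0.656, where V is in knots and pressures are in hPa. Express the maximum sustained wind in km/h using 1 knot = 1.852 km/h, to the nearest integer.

ΔP = 1009 − 887 = 122 hPa.
V ≈ 6.1 × 122^0.656 = 6.1 × 23.370 ≈ 142.555 kt.
142.555 × 1.852 ≈ 264.01 km/h → 264 km/h.

264 km/h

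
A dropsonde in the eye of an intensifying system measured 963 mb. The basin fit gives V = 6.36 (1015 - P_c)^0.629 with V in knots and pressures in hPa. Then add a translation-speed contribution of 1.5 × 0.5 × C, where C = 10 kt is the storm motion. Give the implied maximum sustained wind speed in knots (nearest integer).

ΔP = 1015 − 963 = 52 mb.
52^0.629 ≈ 12.005.
V ≈ 6.36 × 12.005 ≈ 76.4 kt.
Translation term: 1.5 × 0.5 × 10 = 7.5 kt.
Corrected V ≈ 83.9 kt → 84 kt.

84 kt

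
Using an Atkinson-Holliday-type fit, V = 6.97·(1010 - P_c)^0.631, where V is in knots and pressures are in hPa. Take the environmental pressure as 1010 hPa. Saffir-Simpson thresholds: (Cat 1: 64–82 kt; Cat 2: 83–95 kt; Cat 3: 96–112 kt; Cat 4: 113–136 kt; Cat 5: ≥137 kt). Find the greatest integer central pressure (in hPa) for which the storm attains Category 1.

976 hPa

Category 1 begins at V = 64 kt.
Required ΔP = (64/6.97)^(1/0.631) = 9.182^1.585 ≈ 33.58 hPa.
P_c ≤ 1010 − 33.58 = 976.42, so the highest integer P_c is 976 hPa.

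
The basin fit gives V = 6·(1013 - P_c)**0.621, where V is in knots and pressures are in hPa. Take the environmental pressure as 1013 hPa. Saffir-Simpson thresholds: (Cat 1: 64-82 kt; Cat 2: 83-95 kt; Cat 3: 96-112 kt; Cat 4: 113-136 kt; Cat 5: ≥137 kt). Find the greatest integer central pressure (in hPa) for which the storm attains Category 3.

Category 3 begins at V = 96 kt.
Required ΔP = (96/6)^(1/0.621) = 16.000^1.610 ≈ 86.90 hPa.
P_c ≤ 1013 − 86.90 = 926.10, so the highest integer P_c is 926 hPa.

926 hPa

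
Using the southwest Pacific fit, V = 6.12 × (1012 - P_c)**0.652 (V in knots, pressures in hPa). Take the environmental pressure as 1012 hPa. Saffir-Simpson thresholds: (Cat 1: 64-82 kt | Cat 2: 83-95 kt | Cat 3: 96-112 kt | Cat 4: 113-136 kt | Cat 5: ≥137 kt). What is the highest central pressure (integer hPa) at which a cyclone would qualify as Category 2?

Category 2 begins at V = 83 kt.
Required ΔP = (83/6.12)^(1/0.652) = 13.562^1.534 ≈ 54.54 hPa.
P_c ≤ 1012 − 54.54 = 957.46, so the highest integer P_c is 957 hPa.

957 hPa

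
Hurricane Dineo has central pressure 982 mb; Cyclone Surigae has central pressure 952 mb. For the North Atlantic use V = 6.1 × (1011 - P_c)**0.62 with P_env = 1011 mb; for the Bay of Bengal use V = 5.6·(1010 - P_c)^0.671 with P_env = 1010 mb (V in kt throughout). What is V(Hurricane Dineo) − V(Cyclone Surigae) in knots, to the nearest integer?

-36 kt

Hurricane Dineo: ΔP = 29; V ≈ 6.1 × 29^0.62 ≈ 49.21 kt.
Cyclone Surigae: ΔP = 58; V ≈ 5.6 × 58^0.671 ≈ 85.40 kt.
Difference ≈ 49.21 − 85.40 = -36.19 → -36 kt.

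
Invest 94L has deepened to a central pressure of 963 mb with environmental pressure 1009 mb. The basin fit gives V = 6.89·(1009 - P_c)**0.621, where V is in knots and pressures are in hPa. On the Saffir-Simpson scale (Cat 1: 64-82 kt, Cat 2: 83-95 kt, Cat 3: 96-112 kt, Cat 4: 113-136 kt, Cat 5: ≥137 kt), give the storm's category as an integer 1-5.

1

ΔP = 1009 − 963 = 46 mb.
V ≈ 6.89 × 46^0.621 = 6.89 × 10.78 ≈ 74 kt.
74 kt falls in the Category 1 band.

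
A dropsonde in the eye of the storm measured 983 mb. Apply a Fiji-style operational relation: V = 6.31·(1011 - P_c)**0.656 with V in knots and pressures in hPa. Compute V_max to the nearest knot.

56 kt

ΔP = 1011 − 983 = 28 mb.
28^0.656 ≈ 8.899.
V ≈ 6.31 × 8.899 ≈ 56.2 kt.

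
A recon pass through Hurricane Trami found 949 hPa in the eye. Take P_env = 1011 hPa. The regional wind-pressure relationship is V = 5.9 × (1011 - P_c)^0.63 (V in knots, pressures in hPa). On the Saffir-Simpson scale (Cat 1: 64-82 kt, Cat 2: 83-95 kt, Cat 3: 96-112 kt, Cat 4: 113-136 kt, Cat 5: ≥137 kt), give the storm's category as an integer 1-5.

1

ΔP = 1011 − 949 = 62 hPa.
V ≈ 5.9 × 62^0.63 = 5.9 × 13.47 ≈ 79 kt.
79 kt falls in the Category 1 band.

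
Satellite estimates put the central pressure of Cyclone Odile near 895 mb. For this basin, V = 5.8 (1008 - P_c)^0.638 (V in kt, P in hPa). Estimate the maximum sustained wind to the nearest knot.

118 kt

ΔP = 1008 − 895 = 113 mb.
113^0.638 ≈ 20.411.
V ≈ 5.8 × 20.411 ≈ 118.4 kt.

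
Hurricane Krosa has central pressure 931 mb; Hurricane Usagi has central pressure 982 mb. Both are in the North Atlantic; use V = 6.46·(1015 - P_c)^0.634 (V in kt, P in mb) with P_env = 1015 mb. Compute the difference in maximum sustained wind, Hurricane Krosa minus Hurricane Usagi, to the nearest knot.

48 kt

Hurricane Krosa: ΔP = 84; V ≈ 6.46 × 84^0.634 ≈ 107.21 kt.
Hurricane Usagi: ΔP = 33; V ≈ 6.46 × 33^0.634 ≈ 59.29 kt.
Difference ≈ 107.21 − 59.29 = 47.92 → 48 kt.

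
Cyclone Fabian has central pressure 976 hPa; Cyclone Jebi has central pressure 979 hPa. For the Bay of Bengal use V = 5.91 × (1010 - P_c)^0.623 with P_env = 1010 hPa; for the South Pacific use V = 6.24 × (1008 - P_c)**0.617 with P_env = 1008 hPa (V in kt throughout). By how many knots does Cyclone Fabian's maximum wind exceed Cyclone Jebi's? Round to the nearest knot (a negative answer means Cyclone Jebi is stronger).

Cyclone Fabian: ΔP = 34; V ≈ 5.91 × 34^0.623 ≈ 53.17 kt.
Cyclone Jebi: ΔP = 29; V ≈ 6.24 × 29^0.617 ≈ 49.83 kt.
Difference ≈ 53.17 − 49.83 = 3.34 → 3 kt.

3 kt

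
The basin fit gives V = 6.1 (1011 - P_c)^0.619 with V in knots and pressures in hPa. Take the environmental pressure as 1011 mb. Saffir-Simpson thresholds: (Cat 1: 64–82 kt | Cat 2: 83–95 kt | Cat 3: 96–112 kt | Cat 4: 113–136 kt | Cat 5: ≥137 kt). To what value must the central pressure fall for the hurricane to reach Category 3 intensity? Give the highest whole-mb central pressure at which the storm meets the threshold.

Category 3 begins at V = 96 kt.
Required ΔP = (96/6.1)^(1/0.619) = 15.738^1.616 ≈ 85.84 mb.
P_c ≤ 1011 − 85.84 = 925.16, so the highest integer P_c is 925 mb.

925 mb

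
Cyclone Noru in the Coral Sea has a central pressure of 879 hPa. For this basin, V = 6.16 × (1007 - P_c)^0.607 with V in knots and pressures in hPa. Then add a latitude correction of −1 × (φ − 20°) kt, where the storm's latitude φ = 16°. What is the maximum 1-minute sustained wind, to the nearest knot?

121 kt

ΔP = 1007 − 879 = 128 hPa.
128^0.607 ≈ 19.014.
V ≈ 6.16 × 19.014 ≈ 117.1 kt.
Latitude correction: −1 × (16 − 20) = 4 kt.
Corrected V ≈ 121.1 kt → 121 kt.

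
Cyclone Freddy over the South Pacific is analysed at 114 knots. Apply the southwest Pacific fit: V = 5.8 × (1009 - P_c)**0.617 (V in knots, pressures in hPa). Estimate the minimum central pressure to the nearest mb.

ΔP = (V / 5.8)^(1/0.617) = (114/5.8)^1.621.
114/5.8 = 19.655; 19.655^1.621 ≈ 124.85 mb.
P_c = 1009 − 124.85 = 884.15 ≈ 884 mb.

884 mb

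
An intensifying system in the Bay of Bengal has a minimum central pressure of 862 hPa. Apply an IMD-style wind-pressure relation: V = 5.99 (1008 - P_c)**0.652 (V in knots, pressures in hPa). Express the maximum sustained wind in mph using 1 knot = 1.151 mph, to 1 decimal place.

ΔP = 1008 − 862 = 146 hPa.
V ≈ 5.99 × 146^0.652 = 5.99 × 25.773 ≈ 154.378 kt.
154.378 × 1.151 ≈ 177.69 mph → 177.7 mph.

177.7 mph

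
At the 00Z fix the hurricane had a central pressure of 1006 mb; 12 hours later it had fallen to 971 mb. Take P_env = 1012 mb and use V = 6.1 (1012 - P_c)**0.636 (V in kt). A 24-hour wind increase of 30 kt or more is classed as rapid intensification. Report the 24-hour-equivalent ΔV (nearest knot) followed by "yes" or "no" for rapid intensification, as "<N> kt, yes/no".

91 kt, yes

V₁: ΔP = 6, V ≈ 6.1 × 6^0.636 ≈ 19.06 kt.
V₂: ΔP = 41, V ≈ 6.1 × 41^0.636 ≈ 64.72 kt.
ΔV over 12 h = 45.66 kt → 24 h equivalent = 45.66 × 24/12 ≈ 91.32 kt.
91 kt ≥ 30 kt ⇒ rapid intensification.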